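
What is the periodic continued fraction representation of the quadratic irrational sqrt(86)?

[9; (3, 1, 1, 1, 8, 1, 1, 1, 3, 18)]

Write x_i = (sqrt(86) + m_i)/d_i with (m_0, d_0) = (0, 1). a_0 = floor(sqrt(86)) = 9, since 9^2 = 81 <= 86 < 100 = 10^2.
Iterate m_{i+1} = d_i*a_i - m_i, d_{i+1} = (86 - m_{i+1}^2)/d_i, a_{i+1} = floor((a_0 + m_{i+1})/d_{i+1}):
  m_1 = 1*9 - 0 = 9, d_1 = (86 - 9^2)/1 = 5/1 = 5, a_1 = floor((9 + 9)/5) = 3.
  m_2 = 5*3 - 9 = 6, d_2 = (86 - 6^2)/5 = 50/5 = 10, a_2 = floor((9 + 6)/10) = 1.
  m_3 = 10*1 - 6 = 4, d_3 = (86 - 4^2)/10 = 70/10 = 7, a_3 = floor((9 + 4)/7) = 1.
  m_4 = 7*1 - 4 = 3, d_4 = (86 - 3^2)/7 = 77/7 = 11, a_4 = floor((9 + 3)/11) = 1.
  m_5 = 11*1 - 3 = 8, d_5 = (86 - 8^2)/11 = 22/11 = 2, a_5 = floor((9 + 8)/2) = 8.
  m_6 = 2*8 - 8 = 8, d_6 = (86 - 8^2)/2 = 22/2 = 11, a_6 = floor((9 + 8)/11) = 1.
  m_7 = 11*1 - 8 = 3, d_7 = (86 - 3^2)/11 = 77/11 = 7, a_7 = floor((9 + 3)/7) = 1.
  m_8 = 7*1 - 3 = 4, d_8 = (86 - 4^2)/7 = 70/7 = 10, a_8 = floor((9 + 4)/10) = 1.
  m_9 = 10*1 - 4 = 6, d_9 = (86 - 6^2)/10 = 50/10 = 5, a_9 = floor((9 + 6)/5) = 3.
  m_10 = 5*3 - 6 = 9, d_10 = (86 - 9^2)/5 = 5/5 = 1, a_10 = floor((9 + 9)/1) = 18.
  m_11 = 1*18 - 9 = 9, d_11 = (86 - 9^2)/1 = 5/1 = 5: (m_11, d_11) = (m_1, d_1) = (9, 5), so from here the quotients repeat a_1, ..., a_10; the period length is 10.
Hence the expansion of sqrt(86) is a_0 = 9 followed by the repeating block 3, 1, 1, 1, 8, 1, 1, 1, 3, 18 (period 10).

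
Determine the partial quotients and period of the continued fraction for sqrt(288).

[16; (1, 32)]

Write x_i = (sqrt(288) + m_i)/d_i with (m_0, d_0) = (0, 1). a_0 = floor(sqrt(288)) = 16, since 16^2 = 256 <= 288 < 289 = 17^2.
Iterate m_{i+1} = d_i*a_i - m_i, d_{i+1} = (288 - m_{i+1}^2)/d_i, a_{i+1} = floor((a_0 + m_{i+1})/d_{i+1}):
  m_1 = 1*16 - 0 = 16, d_1 = (288 - 16^2)/1 = 32/1 = 32, a_1 = floor((16 + 16)/32) = 1.
  m_2 = 32*1 - 16 = 16, d_2 = (288 - 16^2)/32 = 32/32 = 1, a_2 = floor((16 + 16)/1) = 32.
  m_3 = 1*32 - 16 = 16, d_3 = (288 - 16^2)/1 = 32/1 = 32: (m_3, d_3) = (m_1, d_1) = (16, 32), so from here the quotients repeat a_1, a_2; the period length is 2.
Hence the expansion of sqrt(288) is a_0 = 16 followed by the repeating block 1, 32 (period 2).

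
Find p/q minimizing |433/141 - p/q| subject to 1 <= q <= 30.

Expand x = 433/141 as a continued fraction with the Euclidean algorithm:
  433 = 3*141 + 10, so a_0 = 3.
  141 = 14*10 + 1, so a_1 = 14.
  10 = 10*1 + 0, so a_2 = 10.
so x = [3; 14, 10].
Convergents (p_i = a_i*p_{i-1} + p_{i-2}, q_i = a_i*q_{i-1} + q_{i-2} with p_{-2}=0, p_{-1}=1, q_{-2}=1, q_{-1}=0), until the denominator exceeds 30:
  i=0: a_0=3, p_0 = 3*1 + 0 = 3, q_0 = 3*0 + 1 = 1.
  i=1: a_1=14, p_1 = 14*3 + 1 = 43, q_1 = 14*1 + 0 = 14.
  i=2: a_2=10, p_2 = 10*43 + 3 = 433, q_2 = 10*14 + 1 = 141.
q_2 = 141 > 30, so the last convergent with denominator <= 30 is p_1/q_1 = 43/14.
The closest fraction with denominator <= 30 is either p_1/q_1 or the intermediate fraction (k*p_1 + p_0)/(k*q_1 + q_0) with the largest k >= 1 whose denominator stays <= 30; these approach x as k grows, and every other convergent or intermediate fraction in range is farther away.
Largest k: floor((30 - q_0)/q_1) = floor((30 - 1)/14) = 2.
That gives (2*43 + 3)/(2*14 + 1) = 89/29.
Compare the errors: |x - 43/14| = |433*14 - 43*141|/(141*14) = 1/1974, and |x - 89/29| = |433*29 - 89*141|/(141*29) = 8/4089.
Cross-multiplying, 1*4089 = 4089 < 15792 = 8*1974, so 1/1974 is smaller: the convergent 43/14 is closer to x than 89/29.

43/14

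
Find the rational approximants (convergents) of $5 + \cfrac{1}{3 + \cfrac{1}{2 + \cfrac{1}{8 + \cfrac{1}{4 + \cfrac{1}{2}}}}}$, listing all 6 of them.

Using the convergent recurrence p_i = a_i*p_{i-1} + p_{i-2}, q_i = a_i*q_{i-1} + q_{i-2} with p_{-2}=0, p_{-1}=1, q_{-2}=1, q_{-1}=0:
  i=0: a_0=5, p_0 = 5*1 + 0 = 5, q_0 = 5*0 + 1 = 1.
  i=1: a_1=3, p_1 = 3*5 + 1 = 16, q_1 = 3*1 + 0 = 3.
  i=2: a_2=2, p_2 = 2*16 + 5 = 37, q_2 = 2*3 + 1 = 7.
  i=3: a_3=8, p_3 = 8*37 + 16 = 312, q_3 = 8*7 + 3 = 59.
  i=4: a_4=4, p_4 = 4*312 + 37 = 1285, q_4 = 4*59 + 7 = 243.
  i=5: a_5=2, p_5 = 2*1285 + 312 = 2882, q_5 = 2*243 + 59 = 545.

5/1, 16/3, 37/7, 312/59, 1285/243, 2882/545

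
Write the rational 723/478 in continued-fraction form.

Run the Euclidean algorithm on 723 and 478; the successive quotients are the partial quotients a_0, a_1, ... (each step inverts the fractional part left over by the previous one):
  723 = 1*478 + 245, so a_0 = 1.
  478 = 1*245 + 233, so a_1 = 1.
  245 = 1*233 + 12, so a_2 = 1.
  233 = 19*12 + 5, so a_3 = 19.
  12 = 2*5 + 2, so a_4 = 2.
  5 = 2*2 + 1, so a_5 = 2.
  2 = 2*1 + 0, so a_6 = 2.
The remainder reaches 0 after 7 divisions, so the expansion has 7 partial quotients, read off in order.

[1; 1, 1, 19, 2, 2, 2]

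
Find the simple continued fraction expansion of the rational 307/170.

[1; 1, 4, 6, 1, 1, 2]

Run the Euclidean algorithm on 307 and 170; the successive quotients are the partial quotients a_0, a_1, ... (each step inverts the fractional part left over by the previous one):
  307 = 1*170 + 137, so a_0 = 1.
  170 = 1*137 + 33, so a_1 = 1.
  137 = 4*33 + 5, so a_2 = 4.
  33 = 6*5 + 3, so a_3 = 6.
  5 = 1*3 + 2, so a_4 = 1.
  3 = 1*2 + 1, so a_5 = 1.
  2 = 2*1 + 0, so a_6 = 2.
The remainder reaches 0 after 7 divisions, so the expansion has 7 partial quotients, read off in order.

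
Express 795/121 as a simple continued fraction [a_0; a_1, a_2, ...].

Run the Euclidean algorithm on 795 and 121; the successive quotients are the partial quotients a_0, a_1, ... (each step inverts the fractional part left over by the previous one):
  795 = 6*121 + 69, so a_0 = 6.
  121 = 1*69 + 52, so a_1 = 1.
  69 = 1*52 + 17, so a_2 = 1.
  52 = 3*17 + 1, so a_3 = 3.
  17 = 17*1 + 0, so a_4 = 17.
The remainder reaches 0 after 5 divisions, so the expansion has 5 partial quotients, read off in order.

[6; 1, 1, 3, 17]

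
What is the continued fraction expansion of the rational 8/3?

Run the Euclidean algorithm on 8 and 3; the successive quotients are the partial quotients a_0, a_1, ... (each step inverts the fractional part left over by the previous one):
  8 = 2*3 + 2, so a_0 = 2.
  3 = 1*2 + 1, so a_1 = 1.
  2 = 2*1 + 0, so a_2 = 2.
The remainder reaches 0 after 3 divisions, so the expansion has 3 partial quotients, read off in order.

[2; 1, 2]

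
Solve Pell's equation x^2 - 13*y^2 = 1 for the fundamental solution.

First expand sqrt(13) as a continued fraction. With x_i = (sqrt(13) + m_i)/d_i and (m_0, d_0) = (0, 1): a_0 = floor(sqrt(13)) = 3, since 3^2 = 9 <= 13 < 16 = 4^2.
Iterate m_{i+1} = d_i*a_i - m_i, d_{i+1} = (13 - m_{i+1}^2)/d_i, a_{i+1} = floor((a_0 + m_{i+1})/d_{i+1}):
  m_1 = 1*3 - 0 = 3, d_1 = (13 - 3^2)/1 = 4/1 = 4, a_1 = floor((3 + 3)/4) = 1.
  m_2 = 4*1 - 3 = 1, d_2 = (13 - 1^2)/4 = 12/4 = 3, a_2 = floor((3 + 1)/3) = 1.
  m_3 = 3*1 - 1 = 2, d_3 = (13 - 2^2)/3 = 9/3 = 3, a_3 = floor((3 + 2)/3) = 1.
  m_4 = 3*1 - 2 = 1, d_4 = (13 - 1^2)/3 = 12/3 = 4, a_4 = floor((3 + 1)/4) = 1.
  m_5 = 4*1 - 1 = 3, d_5 = (13 - 3^2)/4 = 4/4 = 1, a_5 = floor((3 + 3)/1) = 6.
  m_6 = 1*6 - 3 = 3, d_6 = (13 - 3^2)/1 = 4/1 = 4: (m_6, d_6) = (m_1, d_1) = (3, 4), so from here the quotients repeat a_1, ..., a_5; the period length is 5.
So sqrt(13) = [3; (1, 1, 1, 1, 6)] with period length k = 5.
k is odd, so (p_{k-1}, q_{k-1}) only solves x^2 - 13y^2 = -1 and the fundamental solution of x^2 - 13y^2 = 1 is (p_{2k-1}, q_{2k-1}) = (p_9, q_9); compute convergents through index 9, running through the period twice.
Convergents (p_i = a_i*p_{i-1} + p_{i-2}, q_i = a_i*q_{i-1} + q_{i-2} with p_{-2}=0, p_{-1}=1, q_{-2}=1, q_{-1}=0):
  i=0: a_0=3, p_0 = 3*1 + 0 = 3, q_0 = 3*0 + 1 = 1.
  i=1: a_1=1, p_1 = 1*3 + 1 = 4, q_1 = 1*1 + 0 = 1.
  i=2: a_2=1, p_2 = 1*4 + 3 = 7, q_2 = 1*1 + 1 = 2.
  i=3: a_3=1, p_3 = 1*7 + 4 = 11, q_3 = 1*2 + 1 = 3.
  i=4: a_4=1, p_4 = 1*11 + 7 = 18, q_4 = 1*3 + 2 = 5.
  i=5: a_5=6, p_5 = 6*18 + 11 = 119, q_5 = 6*5 + 3 = 33.
  i=6: a_6=1, p_6 = 1*119 + 18 = 137, q_6 = 1*33 + 5 = 38.
  i=7: a_7=1, p_7 = 1*137 + 119 = 256, q_7 = 1*38 + 33 = 71.
  i=8: a_8=1, p_8 = 1*256 + 137 = 393, q_8 = 1*71 + 38 = 109.
  i=9: a_9=1, p_9 = 1*393 + 256 = 649, q_9 = 1*109 + 71 = 180.
Indeed p_4^2 - 13*q_4^2 = 324 - 325 = -1, not +1.
Check: 649^2 - 13*180^2 = 421201 - 421200 = 1, so (x, y) = (649, 180) solves the equation, and by the theorem it is the least positive solution.

(x, y) = (649, 180)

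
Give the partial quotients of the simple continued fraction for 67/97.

Run the Euclidean algorithm on 67 and 97; the successive quotients are the partial quotients a_0, a_1, ... (each step inverts the fractional part left over by the previous one):
  67 = 0*97 + 67, so a_0 = 0.
  97 = 1*67 + 30, so a_1 = 1.
  67 = 2*30 + 7, so a_2 = 2.
  30 = 4*7 + 2, so a_3 = 4.
  7 = 3*2 + 1, so a_4 = 3.
  2 = 2*1 + 0, so a_5 = 2.
The remainder reaches 0 after 6 divisions, so the expansion has 6 partial quotients, read off in order.

[0; 1, 2, 4, 3, 2]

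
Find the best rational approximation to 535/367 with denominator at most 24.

35/24

Expand x = 535/367 as a continued fraction with the Euclidean algorithm:
  535 = 1*367 + 168, so a_0 = 1.
  367 = 2*168 + 31, so a_1 = 2.
  168 = 5*31 + 13, so a_2 = 5.
  31 = 2*13 + 5, so a_3 = 2.
  13 = 2*5 + 3, so a_4 = 2.
  5 = 1*3 + 2, so a_5 = 1.
  3 = 1*2 + 1, so a_6 = 1.
  2 = 2*1 + 0, so a_7 = 2.
so x = [1; 2, 5, 2, 2, 1, 1, 2].
Convergents (p_i = a_i*p_{i-1} + p_{i-2}, q_i = a_i*q_{i-1} + q_{i-2} with p_{-2}=0, p_{-1}=1, q_{-2}=1, q_{-1}=0), until the denominator exceeds 24:
  i=0: a_0=1, p_0 = 1*1 + 0 = 1, q_0 = 1*0 + 1 = 1.
  i=1: a_1=2, p_1 = 2*1 + 1 = 3, q_1 = 2*1 + 0 = 2.
  i=2: a_2=5, p_2 = 5*3 + 1 = 16, q_2 = 5*2 + 1 = 11.
  i=3: a_3=2, p_3 = 2*16 + 3 = 35, q_3 = 2*11 + 2 = 24.
  i=4: a_4=2, p_4 = 2*35 + 16 = 86, q_4 = 2*24 + 11 = 59.
q_4 = 59 > 24, so the last convergent with denominator <= 24 is p_3/q_3 = 35/24.
The closest fraction with denominator <= 24 is either p_3/q_3 or the intermediate fraction (k*p_3 + p_2)/(k*q_3 + q_2) with the largest k >= 1 whose denominator stays <= 24; these approach x as k grows, and every other convergent or intermediate fraction in range is farther away.
Largest k: floor((24 - q_2)/q_3) = floor((24 - 11)/24) = 0.
Since k = 0, no intermediate fraction beyond p_3/q_3 has denominator <= 24, so the convergent 35/24 is the closest (its error is |535*24 - 35*367|/(367*24) = 5/8808).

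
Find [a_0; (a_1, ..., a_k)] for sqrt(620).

[24; (1, 8, 1, 48)]

Write x_i = (sqrt(620) + m_i)/d_i with (m_0, d_0) = (0, 1). a_0 = floor(sqrt(620)) = 24, since 24^2 = 576 <= 620 < 625 = 25^2.
Iterate m_{i+1} = d_i*a_i - m_i, d_{i+1} = (620 - m_{i+1}^2)/d_i, a_{i+1} = floor((a_0 + m_{i+1})/d_{i+1}):
  m_1 = 1*24 - 0 = 24, d_1 = (620 - 24^2)/1 = 44/1 = 44, a_1 = floor((24 + 24)/44) = 1.
  m_2 = 44*1 - 24 = 20, d_2 = (620 - 20^2)/44 = 220/44 = 5, a_2 = floor((24 + 20)/5) = 8.
  m_3 = 5*8 - 20 = 20, d_3 = (620 - 20^2)/5 = 220/5 = 44, a_3 = floor((24 + 20)/44) = 1.
  m_4 = 44*1 - 20 = 24, d_4 = (620 - 24^2)/44 = 44/44 = 1, a_4 = floor((24 + 24)/1) = 48.
  m_5 = 1*48 - 24 = 24, d_5 = (620 - 24^2)/1 = 44/1 = 44: (m_5, d_5) = (m_1, d_1) = (24, 44), so from here the quotients repeat a_1, ..., a_4; the period length is 4.
Hence the expansion of sqrt(620) is a_0 = 24 followed by the repeating block 1, 8, 1, 48 (period 4).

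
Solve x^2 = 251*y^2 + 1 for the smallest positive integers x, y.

(x, y) = (3674890, 231957)

First expand sqrt(251) as a continued fraction. With x_i = (sqrt(251) + m_i)/d_i and (m_0, d_0) = (0, 1): a_0 = floor(sqrt(251)) = 15, since 15^2 = 225 <= 251 < 256 = 16^2.
Iterate m_{i+1} = d_i*a_i - m_i, d_{i+1} = (251 - m_{i+1}^2)/d_i, a_{i+1} = floor((a_0 + m_{i+1})/d_{i+1}):
  m_1 = 1*15 - 0 = 15, d_1 = (251 - 15^2)/1 = 26/1 = 26, a_1 = floor((15 + 15)/26) = 1.
  m_2 = 26*1 - 15 = 11, d_2 = (251 - 11^2)/26 = 130/26 = 5, a_2 = floor((15 + 11)/5) = 5.
  m_3 = 5*5 - 11 = 14, d_3 = (251 - 14^2)/5 = 55/5 = 11, a_3 = floor((15 + 14)/11) = 2.
  m_4 = 11*2 - 14 = 8, d_4 = (251 - 8^2)/11 = 187/11 = 17, a_4 = floor((15 + 8)/17) = 1.
  m_5 = 17*1 - 8 = 9, d_5 = (251 - 9^2)/17 = 170/17 = 10, a_5 = floor((15 + 9)/10) = 2.
  m_6 = 10*2 - 9 = 11, d_6 = (251 - 11^2)/10 = 130/10 = 13, a_6 = floor((15 + 11)/13) = 2.
  m_7 = 13*2 - 11 = 15, d_7 = (251 - 15^2)/13 = 26/13 = 2, a_7 = floor((15 + 15)/2) = 15.
  m_8 = 2*15 - 15 = 15, d_8 = (251 - 15^2)/2 = 26/2 = 13, a_8 = floor((15 + 15)/13) = 2.
  m_9 = 13*2 - 15 = 11, d_9 = (251 - 11^2)/13 = 130/13 = 10, a_9 = floor((15 + 11)/10) = 2.
  m_10 = 10*2 - 11 = 9, d_10 = (251 - 9^2)/10 = 170/10 = 17, a_10 = floor((15 + 9)/17) = 1.
  m_11 = 17*1 - 9 = 8, d_11 = (251 - 8^2)/17 = 187/17 = 11, a_11 = floor((15 + 8)/11) = 2.
  m_12 = 11*2 - 8 = 14, d_12 = (251 - 14^2)/11 = 55/11 = 5, a_12 = floor((15 + 14)/5) = 5.
  m_13 = 5*5 - 14 = 11, d_13 = (251 - 11^2)/5 = 130/5 = 26, a_13 = floor((15 + 11)/26) = 1.
  m_14 = 26*1 - 11 = 15, d_14 = (251 - 15^2)/26 = 26/26 = 1, a_14 = floor((15 + 15)/1) = 30.
  m_15 = 1*30 - 15 = 15, d_15 = (251 - 15^2)/1 = 26/1 = 26: (m_15, d_15) = (m_1, d_1) = (15, 26), so from here the quotients repeat a_1, ..., a_14; the period length is 14.
So sqrt(251) = [15; (1, 5, 2, 1, 2, 2, 15, 2, 2, 1, 2, 5, 1, 30)] with period length k = 14.
k is even, so the fundamental solution of x^2 - 251y^2 = 1 is (p_{k-1}, q_{k-1}) = (p_13, q_13); compute convergents through index 13.
Convergents (p_i = a_i*p_{i-1} + p_{i-2}, q_i = a_i*q_{i-1} + q_{i-2} with p_{-2}=0, p_{-1}=1, q_{-2}=1, q_{-1}=0):
  i=0: a_0=15, p_0 = 15*1 + 0 = 15, q_0 = 15*0 + 1 = 1.
  i=1: a_1=1, p_1 = 1*15 + 1 = 16, q_1 = 1*1 + 0 = 1.
  i=2: a_2=5, p_2 = 5*16 + 15 = 95, q_2 = 5*1 + 1 = 6.
  i=3: a_3=2, p_3 = 2*95 + 16 = 206, q_3 = 2*6 + 1 = 13.
  i=4: a_4=1, p_4 = 1*206 + 95 = 301, q_4 = 1*13 + 6 = 19.
  i=5: a_5=2, p_5 = 2*301 + 206 = 808, q_5 = 2*19 + 13 = 51.
  i=6: a_6=2, p_6 = 2*808 + 301 = 1917, q_6 = 2*51 + 19 = 121.
  i=7: a_7=15, p_7 = 15*1917 + 808 = 29563, q_7 = 15*121 + 51 = 1866.
  i=8: a_8=2, p_8 = 2*29563 + 1917 = 61043, q_8 = 2*1866 + 121 = 3853.
  i=9: a_9=2, p_9 = 2*61043 + 29563 = 151649, q_9 = 2*3853 + 1866 = 9572.
  i=10: a_10=1, p_10 = 1*151649 + 61043 = 212692, q_10 = 1*9572 + 3853 = 13425.
  i=11: a_11=2, p_11 = 2*212692 + 151649 = 577033, q_11 = 2*13425 + 9572 = 36422.
  i=12: a_12=5, p_12 = 5*577033 + 212692 = 3097857, q_12 = 5*36422 + 13425 = 195535.
  i=13: a_13=1, p_13 = 1*3097857 + 577033 = 3674890, q_13 = 1*195535 + 36422 = 231957.
Check: 3674890^2 - 251*231957^2 = 13504816512100 - 13504816512099 = 1, so (x, y) = (3674890, 231957) solves the equation, and by the theorem it is the least positive solution.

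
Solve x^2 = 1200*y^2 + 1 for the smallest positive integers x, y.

First expand sqrt(1200) as a continued fraction. With x_i = (sqrt(1200) + m_i)/d_i and (m_0, d_0) = (0, 1): a_0 = floor(sqrt(1200)) = 34, since 34^2 = 1156 <= 1200 < 1225 = 35^2.
Iterate m_{i+1} = d_i*a_i - m_i, d_{i+1} = (1200 - m_{i+1}^2)/d_i, a_{i+1} = floor((a_0 + m_{i+1})/d_{i+1}):
  m_1 = 1*34 - 0 = 34, d_1 = (1200 - 34^2)/1 = 44/1 = 44, a_1 = floor((34 + 34)/44) = 1.
  m_2 = 44*1 - 34 = 10, d_2 = (1200 - 10^2)/44 = 1100/44 = 25, a_2 = floor((34 + 10)/25) = 1.
  m_3 = 25*1 - 10 = 15, d_3 = (1200 - 15^2)/25 = 975/25 = 39, a_3 = floor((34 + 15)/39) = 1.
  m_4 = 39*1 - 15 = 24, d_4 = (1200 - 24^2)/39 = 624/39 = 16, a_4 = floor((34 + 24)/16) = 3.
  m_5 = 16*3 - 24 = 24, d_5 = (1200 - 24^2)/16 = 624/16 = 39, a_5 = floor((34 + 24)/39) = 1.
  m_6 = 39*1 - 24 = 15, d_6 = (1200 - 15^2)/39 = 975/39 = 25, a_6 = floor((34 + 15)/25) = 1.
  m_7 = 25*1 - 15 = 10, d_7 = (1200 - 10^2)/25 = 1100/25 = 44, a_7 = floor((34 + 10)/44) = 1.
  m_8 = 44*1 - 10 = 34, d_8 = (1200 - 34^2)/44 = 44/44 = 1, a_8 = floor((34 + 34)/1) = 68.
  m_9 = 1*68 - 34 = 34, d_9 = (1200 - 34^2)/1 = 44/1 = 44: (m_9, d_9) = (m_1, d_1) = (34, 44), so from here the quotients repeat a_1, ..., a_8; the period length is 8.
So sqrt(1200) = [34; (1, 1, 1, 3, 1, 1, 1, 68)] with period length k = 8.
k is even, so the fundamental solution of x^2 - 1200y^2 = 1 is (p_{k-1}, q_{k-1}) = (p_7, q_7); compute convergents through index 7.
Convergents (p_i = a_i*p_{i-1} + p_{i-2}, q_i = a_i*q_{i-1} + q_{i-2} with p_{-2}=0, p_{-1}=1, q_{-2}=1, q_{-1}=0):
  i=0: a_0=34, p_0 = 34*1 + 0 = 34, q_0 = 34*0 + 1 = 1.
  i=1: a_1=1, p_1 = 1*34 + 1 = 35, q_1 = 1*1 + 0 = 1.
  i=2: a_2=1, p_2 = 1*35 + 34 = 69, q_2 = 1*1 + 1 = 2.
  i=3: a_3=1, p_3 = 1*69 + 35 = 104, q_3 = 1*2 + 1 = 3.
  i=4: a_4=3, p_4 = 3*104 + 69 = 381, q_4 = 3*3 + 2 = 11.
  i=5: a_5=1, p_5 = 1*381 + 104 = 485, q_5 = 1*11 + 3 = 14.
  i=6: a_6=1, p_6 = 1*485 + 381 = 866, q_6 = 1*14 + 11 = 25.
  i=7: a_7=1, p_7 = 1*866 + 485 = 1351, q_7 = 1*25 + 14 = 39.
Check: 1351^2 - 1200*39^2 = 1825201 - 1825200 = 1, so (x, y) = (1351, 39) solves the equation, and by the theorem it is the least positive solution.

(x, y) = (1351, 39)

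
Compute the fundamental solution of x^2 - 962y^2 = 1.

First expand sqrt(962) as a continued fraction. With x_i = (sqrt(962) + m_i)/d_i and (m_0, d_0) = (0, 1): a_0 = floor(sqrt(962)) = 31, since 31^2 = 961 <= 962 < 1024 = 32^2.
Iterate m_{i+1} = d_i*a_i - m_i, d_{i+1} = (962 - m_{i+1}^2)/d_i, a_{i+1} = floor((a_0 + m_{i+1})/d_{i+1}):
  m_1 = 1*31 - 0 = 31, d_1 = (962 - 31^2)/1 = 1/1 = 1, a_1 = floor((31 + 31)/1) = 62.
  m_2 = 1*62 - 31 = 31, d_2 = (962 - 31^2)/1 = 1/1 = 1: (m_2, d_2) = (m_1, d_1) = (31, 1), so from here the quotient a_1 repeats; the period length is 1.
So sqrt(962) = [31; (62)] with period length k = 1.
k is odd, so (p_{k-1}, q_{k-1}) only solves x^2 - 962y^2 = -1 and the fundamental solution of x^2 - 962y^2 = 1 is (p_{2k-1}, q_{2k-1}) = (p_1, q_1); compute convergents through index 1, running through the period twice.
Convergents (p_i = a_i*p_{i-1} + p_{i-2}, q_i = a_i*q_{i-1} + q_{i-2} with p_{-2}=0, p_{-1}=1, q_{-2}=1, q_{-1}=0):
  i=0: a_0=31, p_0 = 31*1 + 0 = 31, q_0 = 31*0 + 1 = 1.
  i=1: a_1=62, p_1 = 62*31 + 1 = 1923, q_1 = 62*1 + 0 = 62.
Indeed p_0^2 - 962*q_0^2 = 961 - 962 = -1, not +1.
Check: 1923^2 - 962*62^2 = 3697929 - 3697928 = 1, so (x, y) = (1923, 62) solves the equation, and by the theorem it is the least positive solution.

(x, y) = (1923, 62)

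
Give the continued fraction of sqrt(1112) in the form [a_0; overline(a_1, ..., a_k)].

[33; overline(2, 1, 7, 1, 2, 66)]

Write x_i = (sqrt(1112) + m_i)/d_i with (m_0, d_0) = (0, 1). a_0 = floor(sqrt(1112)) = 33, since 33^2 = 1089 <= 1112 < 1156 = 34^2.
Iterate m_{i+1} = d_i*a_i - m_i, d_{i+1} = (1112 - m_{i+1}^2)/d_i, a_{i+1} = floor((a_0 + m_{i+1})/d_{i+1}):
  m_1 = 1*33 - 0 = 33, d_1 = (1112 - 33^2)/1 = 23/1 = 23, a_1 = floor((33 + 33)/23) = 2.
  m_2 = 23*2 - 33 = 13, d_2 = (1112 - 13^2)/23 = 943/23 = 41, a_2 = floor((33 + 13)/41) = 1.
  m_3 = 41*1 - 13 = 28, d_3 = (1112 - 28^2)/41 = 328/41 = 8, a_3 = floor((33 + 28)/8) = 7.
  m_4 = 8*7 - 28 = 28, d_4 = (1112 - 28^2)/8 = 328/8 = 41, a_4 = floor((33 + 28)/41) = 1.
  m_5 = 41*1 - 28 = 13, d_5 = (1112 - 13^2)/41 = 943/41 = 23, a_5 = floor((33 + 13)/23) = 2.
  m_6 = 23*2 - 13 = 33, d_6 = (1112 - 33^2)/23 = 23/23 = 1, a_6 = floor((33 + 33)/1) = 66.
  m_7 = 1*66 - 33 = 33, d_7 = (1112 - 33^2)/1 = 23/1 = 23: (m_7, d_7) = (m_1, d_1) = (33, 23), so from here the quotients repeat a_1, ..., a_6; the period length is 6.
Hence the expansion of sqrt(1112) is a_0 = 33 followed by the repeating block 2, 1, 7, 1, 2, 66 (period 6).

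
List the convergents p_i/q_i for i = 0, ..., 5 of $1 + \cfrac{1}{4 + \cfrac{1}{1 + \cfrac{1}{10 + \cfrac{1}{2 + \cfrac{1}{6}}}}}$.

1/1, 5/4, 6/5, 65/54, 136/113, 881/732

Using the convergent recurrence p_i = a_i*p_{i-1} + p_{i-2}, q_i = a_i*q_{i-1} + q_{i-2} with p_{-2}=0, p_{-1}=1, q_{-2}=1, q_{-1}=0:
  i=0: a_0=1, p_0 = 1*1 + 0 = 1, q_0 = 1*0 + 1 = 1.
  i=1: a_1=4, p_1 = 4*1 + 1 = 5, q_1 = 4*1 + 0 = 4.
  i=2: a_2=1, p_2 = 1*5 + 1 = 6, q_2 = 1*4 + 1 = 5.
  i=3: a_3=10, p_3 = 10*6 + 5 = 65, q_3 = 10*5 + 4 = 54.
  i=4: a_4=2, p_4 = 2*65 + 6 = 136, q_4 = 2*54 + 5 = 113.
  i=5: a_5=6, p_5 = 6*136 + 65 = 881, q_5 = 6*113 + 54 = 732.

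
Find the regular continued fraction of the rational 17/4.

Run the Euclidean algorithm on 17 and 4; the successive quotients are the partial quotients a_0, a_1, ... (each step inverts the fractional part left over by the previous one):
  17 = 4*4 + 1, so a_0 = 4.
  4 = 4*1 + 0, so a_1 = 4.
The remainder reaches 0 after 2 divisions, so the expansion has 2 partial quotients, read off in order.

[4; 4]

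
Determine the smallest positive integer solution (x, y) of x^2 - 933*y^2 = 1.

(x, y) = (75263, 2464)

First expand sqrt(933) as a continued fraction. With x_i = (sqrt(933) + m_i)/d_i and (m_0, d_0) = (0, 1): a_0 = floor(sqrt(933)) = 30, since 30^2 = 900 <= 933 < 961 = 31^2.
Iterate m_{i+1} = d_i*a_i - m_i, d_{i+1} = (933 - m_{i+1}^2)/d_i, a_{i+1} = floor((a_0 + m_{i+1})/d_{i+1}):
  m_1 = 1*30 - 0 = 30, d_1 = (933 - 30^2)/1 = 33/1 = 33, a_1 = floor((30 + 30)/33) = 1.
  m_2 = 33*1 - 30 = 3, d_2 = (933 - 3^2)/33 = 924/33 = 28, a_2 = floor((30 + 3)/28) = 1.
  m_3 = 28*1 - 3 = 25, d_3 = (933 - 25^2)/28 = 308/28 = 11, a_3 = floor((30 + 25)/11) = 5.
  m_4 = 11*5 - 25 = 30, d_4 = (933 - 30^2)/11 = 33/11 = 3, a_4 = floor((30 + 30)/3) = 20.
  m_5 = 3*20 - 30 = 30, d_5 = (933 - 30^2)/3 = 33/3 = 11, a_5 = floor((30 + 30)/11) = 5.
  m_6 = 11*5 - 30 = 25, d_6 = (933 - 25^2)/11 = 308/11 = 28, a_6 = floor((30 + 25)/28) = 1.
  m_7 = 28*1 - 25 = 3, d_7 = (933 - 3^2)/28 = 924/28 = 33, a_7 = floor((30 + 3)/33) = 1.
  m_8 = 33*1 - 3 = 30, d_8 = (933 - 30^2)/33 = 33/33 = 1, a_8 = floor((30 + 30)/1) = 60.
  m_9 = 1*60 - 30 = 30, d_9 = (933 - 30^2)/1 = 33/1 = 33: (m_9, d_9) = (m_1, d_1) = (30, 33), so from here the quotients repeat a_1, ..., a_8; the period length is 8.
So sqrt(933) = [30; (1, 1, 5, 20, 5, 1, 1, 60)] with period length k = 8.
k is even, so the fundamental solution of x^2 - 933y^2 = 1 is (p_{k-1}, q_{k-1}) = (p_7, q_7); compute convergents through index 7.
Convergents (p_i = a_i*p_{i-1} + p_{i-2}, q_i = a_i*q_{i-1} + q_{i-2} with p_{-2}=0, p_{-1}=1, q_{-2}=1, q_{-1}=0):
  i=0: a_0=30, p_0 = 30*1 + 0 = 30, q_0 = 30*0 + 1 = 1.
  i=1: a_1=1, p_1 = 1*30 + 1 = 31, q_1 = 1*1 + 0 = 1.
  i=2: a_2=1, p_2 = 1*31 + 30 = 61, q_2 = 1*1 + 1 = 2.
  i=3: a_3=5, p_3 = 5*61 + 31 = 336, q_3 = 5*2 + 1 = 11.
  i=4: a_4=20, p_4 = 20*336 + 61 = 6781, q_4 = 20*11 + 2 = 222.
  i=5: a_5=5, p_5 = 5*6781 + 336 = 34241, q_5 = 5*222 + 11 = 1121.
  i=6: a_6=1, p_6 = 1*34241 + 6781 = 41022, q_6 = 1*1121 + 222 = 1343.
  i=7: a_7=1, p_7 = 1*41022 + 34241 = 75263, q_7 = 1*1343 + 1121 = 2464.
Check: 75263^2 - 933*2464^2 = 5664519169 - 5664519168 = 1, so (x, y) = (75263, 2464) solves the equation, and by the theorem it is the least positive solution.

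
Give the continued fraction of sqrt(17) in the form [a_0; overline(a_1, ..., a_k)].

Write x_i = (sqrt(17) + m_i)/d_i with (m_0, d_0) = (0, 1). a_0 = floor(sqrt(17)) = 4, since 4^2 = 16 <= 17 < 25 = 5^2.
Iterate m_{i+1} = d_i*a_i - m_i, d_{i+1} = (17 - m_{i+1}^2)/d_i, a_{i+1} = floor((a_0 + m_{i+1})/d_{i+1}):
  m_1 = 1*4 - 0 = 4, d_1 = (17 - 4^2)/1 = 1/1 = 1, a_1 = floor((4 + 4)/1) = 8.
  m_2 = 1*8 - 4 = 4, d_2 = (17 - 4^2)/1 = 1/1 = 1: (m_2, d_2) = (m_1, d_1) = (4, 1), so from here the quotient a_1 repeats; the period length is 1.
Hence the expansion of sqrt(17) is a_0 = 4 followed by the repeating block 8 (period 1).

[4; overline(8)]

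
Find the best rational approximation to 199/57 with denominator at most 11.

Expand x = 199/57 as a continued fraction with the Euclidean algorithm:
  199 = 3*57 + 28, so a_0 = 3.
  57 = 2*28 + 1, so a_1 = 2.
  28 = 28*1 + 0, so a_2 = 28.
so x = [3; 2, 28].
Convergents (p_i = a_i*p_{i-1} + p_{i-2}, q_i = a_i*q_{i-1} + q_{i-2} with p_{-2}=0, p_{-1}=1, q_{-2}=1, q_{-1}=0), until the denominator exceeds 11:
  i=0: a_0=3, p_0 = 3*1 + 0 = 3, q_0 = 3*0 + 1 = 1.
  i=1: a_1=2, p_1 = 2*3 + 1 = 7, q_1 = 2*1 + 0 = 2.
  i=2: a_2=28, p_2 = 28*7 + 3 = 199, q_2 = 28*2 + 1 = 57.
q_2 = 57 > 11, so the last convergent with denominator <= 11 is p_1/q_1 = 7/2.
The closest fraction with denominator <= 11 is either p_1/q_1 or the intermediate fraction (k*p_1 + p_0)/(k*q_1 + q_0) with the largest k >= 1 whose denominator stays <= 11; these approach x as k grows, and every other convergent or intermediate fraction in range is farther away.
Largest k: floor((11 - q_0)/q_1) = floor((11 - 1)/2) = 5.
That gives (5*7 + 3)/(5*2 + 1) = 38/11.
Compare the errors: |x - 7/2| = |199*2 - 7*57|/(57*2) = 1/114, and |x - 38/11| = |199*11 - 38*57|/(57*11) = 23/627.
Cross-multiplying, 1*627 = 627 < 2622 = 23*114, so 1/114 is smaller: the convergent 7/2 is closer to x than 38/11.

7/2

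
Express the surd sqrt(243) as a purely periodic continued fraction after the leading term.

[15; (1, 1, 2, 3, 15, 3, 2, 1, 1, 30)]

Write x_i = (sqrt(243) + m_i)/d_i with (m_0, d_0) = (0, 1). a_0 = floor(sqrt(243)) = 15, since 15^2 = 225 <= 243 < 256 = 16^2.
Iterate m_{i+1} = d_i*a_i - m_i, d_{i+1} = (243 - m_{i+1}^2)/d_i, a_{i+1} = floor((a_0 + m_{i+1})/d_{i+1}):
  m_1 = 1*15 - 0 = 15, d_1 = (243 - 15^2)/1 = 18/1 = 18, a_1 = floor((15 + 15)/18) = 1.
  m_2 = 18*1 - 15 = 3, d_2 = (243 - 3^2)/18 = 234/18 = 13, a_2 = floor((15 + 3)/13) = 1.
  m_3 = 13*1 - 3 = 10, d_3 = (243 - 10^2)/13 = 143/13 = 11, a_3 = floor((15 + 10)/11) = 2.
  m_4 = 11*2 - 10 = 12, d_4 = (243 - 12^2)/11 = 99/11 = 9, a_4 = floor((15 + 12)/9) = 3.
  m_5 = 9*3 - 12 = 15, d_5 = (243 - 15^2)/9 = 18/9 = 2, a_5 = floor((15 + 15)/2) = 15.
  m_6 = 2*15 - 15 = 15, d_6 = (243 - 15^2)/2 = 18/2 = 9, a_6 = floor((15 + 15)/9) = 3.
  m_7 = 9*3 - 15 = 12, d_7 = (243 - 12^2)/9 = 99/9 = 11, a_7 = floor((15 + 12)/11) = 2.
  m_8 = 11*2 - 12 = 10, d_8 = (243 - 10^2)/11 = 143/11 = 13, a_8 = floor((15 + 10)/13) = 1.
  m_9 = 13*1 - 10 = 3, d_9 = (243 - 3^2)/13 = 234/13 = 18, a_9 = floor((15 + 3)/18) = 1.
  m_10 = 18*1 - 3 = 15, d_10 = (243 - 15^2)/18 = 18/18 = 1, a_10 = floor((15 + 15)/1) = 30.
  m_11 = 1*30 - 15 = 15, d_11 = (243 - 15^2)/1 = 18/1 = 18: (m_11, d_11) = (m_1, d_1) = (15, 18), so from here the quotients repeat a_1, ..., a_10; the period length is 10.
Hence the expansion of sqrt(243) is a_0 = 15 followed by the repeating block 1, 1, 2, 3, 15, 3, 2, 1, 1, 30 (period 10).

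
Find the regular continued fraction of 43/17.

Run the Euclidean algorithm on 43 and 17; the successive quotients are the partial quotients a_0, a_1, ... (each step inverts the fractional part left over by the previous one):
  43 = 2*17 + 9, so a_0 = 2.
  17 = 1*9 + 8, so a_1 = 1.
  9 = 1*8 + 1, so a_2 = 1.
  8 = 8*1 + 0, so a_3 = 8.
The remainder reaches 0 after 4 divisions, so the expansion has 4 partial quotients, read off in order.

[2; 1, 1, 8]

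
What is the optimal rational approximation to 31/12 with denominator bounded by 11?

18/7

Expand x = 31/12 as a continued fraction with the Euclidean algorithm:
  31 = 2*12 + 7, so a_0 = 2.
  12 = 1*7 + 5, so a_1 = 1.
  7 = 1*5 + 2, so a_2 = 1.
  5 = 2*2 + 1, so a_3 = 2.
  2 = 2*1 + 0, so a_4 = 2.
so x = [2; 1, 1, 2, 2].
Convergents (p_i = a_i*p_{i-1} + p_{i-2}, q_i = a_i*q_{i-1} + q_{i-2} with p_{-2}=0, p_{-1}=1, q_{-2}=1, q_{-1}=0), until the denominator exceeds 11:
  i=0: a_0=2, p_0 = 2*1 + 0 = 2, q_0 = 2*0 + 1 = 1.
  i=1: a_1=1, p_1 = 1*2 + 1 = 3, q_1 = 1*1 + 0 = 1.
  i=2: a_2=1, p_2 = 1*3 + 2 = 5, q_2 = 1*1 + 1 = 2.
  i=3: a_3=2, p_3 = 2*5 + 3 = 13, q_3 = 2*2 + 1 = 5.
  i=4: a_4=2, p_4 = 2*13 + 5 = 31, q_4 = 2*5 + 2 = 12.
q_4 = 12 > 11, so the last convergent with denominator <= 11 is p_3/q_3 = 13/5.
The closest fraction with denominator <= 11 is either p_3/q_3 or the intermediate fraction (k*p_3 + p_2)/(k*q_3 + q_2) with the largest k >= 1 whose denominator stays <= 11; these approach x as k grows, and every other convergent or intermediate fraction in range is farther away.
Largest k: floor((11 - q_2)/q_3) = floor((11 - 2)/5) = 1.
That gives (1*13 + 5)/(1*5 + 2) = 18/7.
Compare the errors: |x - 13/5| = |31*5 - 13*12|/(12*5) = 1/60, and |x - 18/7| = |31*7 - 18*12|/(12*7) = 1/84.
Cross-multiplying, 1*60 = 60 < 84 = 1*84, so 1/84 is smaller: the intermediate fraction 18/7 is closer to x than 13/5.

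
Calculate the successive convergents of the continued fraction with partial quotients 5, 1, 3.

Using the convergent recurrence p_i = a_i*p_{i-1} + p_{i-2}, q_i = a_i*q_{i-1} + q_{i-2} with p_{-2}=0, p_{-1}=1, q_{-2}=1, q_{-1}=0:
  i=0: a_0=5, p_0 = 5*1 + 0 = 5, q_0 = 5*0 + 1 = 1.
  i=1: a_1=1, p_1 = 1*5 + 1 = 6, q_1 = 1*1 + 0 = 1.
  i=2: a_2=3, p_2 = 3*6 + 5 = 23, q_2 = 3*1 + 1 = 4.

5/1, 6/1, 23/4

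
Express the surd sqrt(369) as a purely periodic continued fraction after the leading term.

[19; (4, 1, 3, 2, 7, 4, 7, 2, 3, 1, 4, 38)]

Write x_i = (sqrt(369) + m_i)/d_i with (m_0, d_0) = (0, 1). a_0 = floor(sqrt(369)) = 19, since 19^2 = 361 <= 369 < 400 = 20^2.
Iterate m_{i+1} = d_i*a_i - m_i, d_{i+1} = (369 - m_{i+1}^2)/d_i, a_{i+1} = floor((a_0 + m_{i+1})/d_{i+1}):
  m_1 = 1*19 - 0 = 19, d_1 = (369 - 19^2)/1 = 8/1 = 8, a_1 = floor((19 + 19)/8) = 4.
  m_2 = 8*4 - 19 = 13, d_2 = (369 - 13^2)/8 = 200/8 = 25, a_2 = floor((19 + 13)/25) = 1.
  m_3 = 25*1 - 13 = 12, d_3 = (369 - 12^2)/25 = 225/25 = 9, a_3 = floor((19 + 12)/9) = 3.
  m_4 = 9*3 - 12 = 15, d_4 = (369 - 15^2)/9 = 144/9 = 16, a_4 = floor((19 + 15)/16) = 2.
  m_5 = 16*2 - 15 = 17, d_5 = (369 - 17^2)/16 = 80/16 = 5, a_5 = floor((19 + 17)/5) = 7.
  m_6 = 5*7 - 17 = 18, d_6 = (369 - 18^2)/5 = 45/5 = 9, a_6 = floor((19 + 18)/9) = 4.
  m_7 = 9*4 - 18 = 18, d_7 = (369 - 18^2)/9 = 45/9 = 5, a_7 = floor((19 + 18)/5) = 7.
  m_8 = 5*7 - 18 = 17, d_8 = (369 - 17^2)/5 = 80/5 = 16, a_8 = floor((19 + 17)/16) = 2.
  m_9 = 16*2 - 17 = 15, d_9 = (369 - 15^2)/16 = 144/16 = 9, a_9 = floor((19 + 15)/9) = 3.
  m_10 = 9*3 - 15 = 12, d_10 = (369 - 12^2)/9 = 225/9 = 25, a_10 = floor((19 + 12)/25) = 1.
  m_11 = 25*1 - 12 = 13, d_11 = (369 - 13^2)/25 = 200/25 = 8, a_11 = floor((19 + 13)/8) = 4.
  m_12 = 8*4 - 13 = 19, d_12 = (369 - 19^2)/8 = 8/8 = 1, a_12 = floor((19 + 19)/1) = 38.
  m_13 = 1*38 - 19 = 19, d_13 = (369 - 19^2)/1 = 8/1 = 8: (m_13, d_13) = (m_1, d_1) = (19, 8), so from here the quotients repeat a_1, ..., a_12; the period length is 12.
Hence the expansion of sqrt(369) is a_0 = 19 followed by the repeating block 4, 1, 3, 2, 7, 4, 7, 2, 3, 1, 4, 38 (period 12).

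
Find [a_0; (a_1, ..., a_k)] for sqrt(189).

[13; (1, 2, 1, 26)]

Write x_i = (sqrt(189) + m_i)/d_i with (m_0, d_0) = (0, 1). a_0 = floor(sqrt(189)) = 13, since 13^2 = 169 <= 189 < 196 = 14^2.
Iterate m_{i+1} = d_i*a_i - m_i, d_{i+1} = (189 - m_{i+1}^2)/d_i, a_{i+1} = floor((a_0 + m_{i+1})/d_{i+1}):
  m_1 = 1*13 - 0 = 13, d_1 = (189 - 13^2)/1 = 20/1 = 20, a_1 = floor((13 + 13)/20) = 1.
  m_2 = 20*1 - 13 = 7, d_2 = (189 - 7^2)/20 = 140/20 = 7, a_2 = floor((13 + 7)/7) = 2.
  m_3 = 7*2 - 7 = 7, d_3 = (189 - 7^2)/7 = 140/7 = 20, a_3 = floor((13 + 7)/20) = 1.
  m_4 = 20*1 - 7 = 13, d_4 = (189 - 13^2)/20 = 20/20 = 1, a_4 = floor((13 + 13)/1) = 26.
  m_5 = 1*26 - 13 = 13, d_5 = (189 - 13^2)/1 = 20/1 = 20: (m_5, d_5) = (m_1, d_1) = (13, 20), so from here the quotients repeat a_1, ..., a_4; the period length is 4.
Hence the expansion of sqrt(189) is a_0 = 13 followed by the repeating block 1, 2, 1, 26 (period 4).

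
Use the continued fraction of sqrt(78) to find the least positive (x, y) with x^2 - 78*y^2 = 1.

(x, y) = (53, 6)

First expand sqrt(78) as a continued fraction. With x_i = (sqrt(78) + m_i)/d_i and (m_0, d_0) = (0, 1): a_0 = floor(sqrt(78)) = 8, since 8^2 = 64 <= 78 < 81 = 9^2.
Iterate m_{i+1} = d_i*a_i - m_i, d_{i+1} = (78 - m_{i+1}^2)/d_i, a_{i+1} = floor((a_0 + m_{i+1})/d_{i+1}):
  m_1 = 1*8 - 0 = 8, d_1 = (78 - 8^2)/1 = 14/1 = 14, a_1 = floor((8 + 8)/14) = 1.
  m_2 = 14*1 - 8 = 6, d_2 = (78 - 6^2)/14 = 42/14 = 3, a_2 = floor((8 + 6)/3) = 4.
  m_3 = 3*4 - 6 = 6, d_3 = (78 - 6^2)/3 = 42/3 = 14, a_3 = floor((8 + 6)/14) = 1.
  m_4 = 14*1 - 6 = 8, d_4 = (78 - 8^2)/14 = 14/14 = 1, a_4 = floor((8 + 8)/1) = 16.
  m_5 = 1*16 - 8 = 8, d_5 = (78 - 8^2)/1 = 14/1 = 14: (m_5, d_5) = (m_1, d_1) = (8, 14), so from here the quotients repeat a_1, ..., a_4; the period length is 4.
So sqrt(78) = [8; (1, 4, 1, 16)] with period length k = 4.
k is even, so the fundamental solution of x^2 - 78y^2 = 1 is (p_{k-1}, q_{k-1}) = (p_3, q_3); compute convergents through index 3.
Convergents (p_i = a_i*p_{i-1} + p_{i-2}, q_i = a_i*q_{i-1} + q_{i-2} with p_{-2}=0, p_{-1}=1, q_{-2}=1, q_{-1}=0):
  i=0: a_0=8, p_0 = 8*1 + 0 = 8, q_0 = 8*0 + 1 = 1.
  i=1: a_1=1, p_1 = 1*8 + 1 = 9, q_1 = 1*1 + 0 = 1.
  i=2: a_2=4, p_2 = 4*9 + 8 = 44, q_2 = 4*1 + 1 = 5.
  i=3: a_3=1, p_3 = 1*44 + 9 = 53, q_3 = 1*5 + 1 = 6.
Check: 53^2 - 78*6^2 = 2809 - 2808 = 1, so (x, y) = (53, 6) solves the equation, and by the theorem it is the least positive solution.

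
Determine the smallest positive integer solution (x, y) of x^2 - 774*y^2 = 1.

First expand sqrt(774) as a continued fraction. With x_i = (sqrt(774) + m_i)/d_i and (m_0, d_0) = (0, 1): a_0 = floor(sqrt(774)) = 27, since 27^2 = 729 <= 774 < 784 = 28^2.
Iterate m_{i+1} = d_i*a_i - m_i, d_{i+1} = (774 - m_{i+1}^2)/d_i, a_{i+1} = floor((a_0 + m_{i+1})/d_{i+1}):
  m_1 = 1*27 - 0 = 27, d_1 = (774 - 27^2)/1 = 45/1 = 45, a_1 = floor((27 + 27)/45) = 1.
  m_2 = 45*1 - 27 = 18, d_2 = (774 - 18^2)/45 = 450/45 = 10, a_2 = floor((27 + 18)/10) = 4.
  m_3 = 10*4 - 18 = 22, d_3 = (774 - 22^2)/10 = 290/10 = 29, a_3 = floor((27 + 22)/29) = 1.
  m_4 = 29*1 - 22 = 7, d_4 = (774 - 7^2)/29 = 725/29 = 25, a_4 = floor((27 + 7)/25) = 1.
  m_5 = 25*1 - 7 = 18, d_5 = (774 - 18^2)/25 = 450/25 = 18, a_5 = floor((27 + 18)/18) = 2.
  m_6 = 18*2 - 18 = 18, d_6 = (774 - 18^2)/18 = 450/18 = 25, a_6 = floor((27 + 18)/25) = 1.
  m_7 = 25*1 - 18 = 7, d_7 = (774 - 7^2)/25 = 725/25 = 29, a_7 = floor((27 + 7)/29) = 1.
  m_8 = 29*1 - 7 = 22, d_8 = (774 - 22^2)/29 = 290/29 = 10, a_8 = floor((27 + 22)/10) = 4.
  m_9 = 10*4 - 22 = 18, d_9 = (774 - 18^2)/10 = 450/10 = 45, a_9 = floor((27 + 18)/45) = 1.
  m_10 = 45*1 - 18 = 27, d_10 = (774 - 27^2)/45 = 45/45 = 1, a_10 = floor((27 + 27)/1) = 54.
  m_11 = 1*54 - 27 = 27, d_11 = (774 - 27^2)/1 = 45/1 = 45: (m_11, d_11) = (m_1, d_1) = (27, 45), so from here the quotients repeat a_1, ..., a_10; the period length is 10.
So sqrt(774) = [27; (1, 4, 1, 1, 2, 1, 1, 4, 1, 54)] with period length k = 10.
k is even, so the fundamental solution of x^2 - 774y^2 = 1 is (p_{k-1}, q_{k-1}) = (p_9, q_9); compute convergents through index 9.
Convergents (p_i = a_i*p_{i-1} + p_{i-2}, q_i = a_i*q_{i-1} + q_{i-2} with p_{-2}=0, p_{-1}=1, q_{-2}=1, q_{-1}=0):
  i=0: a_0=27, p_0 = 27*1 + 0 = 27, q_0 = 27*0 + 1 = 1.
  i=1: a_1=1, p_1 = 1*27 + 1 = 28, q_1 = 1*1 + 0 = 1.
  i=2: a_2=4, p_2 = 4*28 + 27 = 139, q_2 = 4*1 + 1 = 5.
  i=3: a_3=1, p_3 = 1*139 + 28 = 167, q_3 = 1*5 + 1 = 6.
  i=4: a_4=1, p_4 = 1*167 + 139 = 306, q_4 = 1*6 + 5 = 11.
  i=5: a_5=2, p_5 = 2*306 + 167 = 779, q_5 = 2*11 + 6 = 28.
  i=6: a_6=1, p_6 = 1*779 + 306 = 1085, q_6 = 1*28 + 11 = 39.
  i=7: a_7=1, p_7 = 1*1085 + 779 = 1864, q_7 = 1*39 + 28 = 67.
  i=8: a_8=4, p_8 = 4*1864 + 1085 = 8541, q_8 = 4*67 + 39 = 307.
  i=9: a_9=1, p_9 = 1*8541 + 1864 = 10405, q_9 = 1*307 + 67 = 374.
Check: 10405^2 - 774*374^2 = 108264025 - 108264024 = 1, so (x, y) = (10405, 374) solves the equation, and by the theorem it is the least positive solution.

(x, y) = (10405, 374)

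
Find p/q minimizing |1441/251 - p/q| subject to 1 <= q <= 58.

Expand x = 1441/251 as a continued fraction with the Euclidean algorithm:
  1441 = 5*251 + 186, so a_0 = 5.
  251 = 1*186 + 65, so a_1 = 1.
  186 = 2*65 + 56, so a_2 = 2.
  65 = 1*56 + 9, so a_3 = 1.
  56 = 6*9 + 2, so a_4 = 6.
  9 = 4*2 + 1, so a_5 = 4.
  2 = 2*1 + 0, so a_6 = 2.
so x = [5; 1, 2, 1, 6, 4, 2].
Convergents (p_i = a_i*p_{i-1} + p_{i-2}, q_i = a_i*q_{i-1} + q_{i-2} with p_{-2}=0, p_{-1}=1, q_{-2}=1, q_{-1}=0), until the denominator exceeds 58:
  i=0: a_0=5, p_0 = 5*1 + 0 = 5, q_0 = 5*0 + 1 = 1.
  i=1: a_1=1, p_1 = 1*5 + 1 = 6, q_1 = 1*1 + 0 = 1.
  i=2: a_2=2, p_2 = 2*6 + 5 = 17, q_2 = 2*1 + 1 = 3.
  i=3: a_3=1, p_3 = 1*17 + 6 = 23, q_3 = 1*3 + 1 = 4.
  i=4: a_4=6, p_4 = 6*23 + 17 = 155, q_4 = 6*4 + 3 = 27.
  i=5: a_5=4, p_5 = 4*155 + 23 = 643, q_5 = 4*27 + 4 = 112.
q_5 = 112 > 58, so the last convergent with denominator <= 58 is p_4/q_4 = 155/27.
The closest fraction with denominator <= 58 is either p_4/q_4 or the intermediate fraction (k*p_4 + p_3)/(k*q_4 + q_3) with the largest k >= 1 whose denominator stays <= 58; these approach x as k grows, and every other convergent or intermediate fraction in range is farther away.
Largest k: floor((58 - q_3)/q_4) = floor((58 - 4)/27) = 2.
That gives (2*155 + 23)/(2*27 + 4) = 333/58.
Compare the errors: |x - 155/27| = |1441*27 - 155*251|/(251*27) = 2/6777, and |x - 333/58| = |1441*58 - 333*251|/(251*58) = 5/14558.
Cross-multiplying, 2*14558 = 29116 < 33885 = 5*6777, so 2/6777 is smaller: the convergent 155/27 is closer to x than 333/58.

155/27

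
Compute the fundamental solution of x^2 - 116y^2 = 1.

First expand sqrt(116) as a continued fraction. With x_i = (sqrt(116) + m_i)/d_i and (m_0, d_0) = (0, 1): a_0 = floor(sqrt(116)) = 10, since 10^2 = 100 <= 116 < 121 = 11^2.
Iterate m_{i+1} = d_i*a_i - m_i, d_{i+1} = (116 - m_{i+1}^2)/d_i, a_{i+1} = floor((a_0 + m_{i+1})/d_{i+1}):
  m_1 = 1*10 - 0 = 10, d_1 = (116 - 10^2)/1 = 16/1 = 16, a_1 = floor((10 + 10)/16) = 1.
  m_2 = 16*1 - 10 = 6, d_2 = (116 - 6^2)/16 = 80/16 = 5, a_2 = floor((10 + 6)/5) = 3.
  m_3 = 5*3 - 6 = 9, d_3 = (116 - 9^2)/5 = 35/5 = 7, a_3 = floor((10 + 9)/7) = 2.
  m_4 = 7*2 - 9 = 5, d_4 = (116 - 5^2)/7 = 91/7 = 13, a_4 = floor((10 + 5)/13) = 1.
  m_5 = 13*1 - 5 = 8, d_5 = (116 - 8^2)/13 = 52/13 = 4, a_5 = floor((10 + 8)/4) = 4.
  m_6 = 4*4 - 8 = 8, d_6 = (116 - 8^2)/4 = 52/4 = 13, a_6 = floor((10 + 8)/13) = 1.
  m_7 = 13*1 - 8 = 5, d_7 = (116 - 5^2)/13 = 91/13 = 7, a_7 = floor((10 + 5)/7) = 2.
  m_8 = 7*2 - 5 = 9, d_8 = (116 - 9^2)/7 = 35/7 = 5, a_8 = floor((10 + 9)/5) = 3.
  m_9 = 5*3 - 9 = 6, d_9 = (116 - 6^2)/5 = 80/5 = 16, a_9 = floor((10 + 6)/16) = 1.
  m_10 = 16*1 - 6 = 10, d_10 = (116 - 10^2)/16 = 16/16 = 1, a_10 = floor((10 + 10)/1) = 20.
  m_11 = 1*20 - 10 = 10, d_11 = (116 - 10^2)/1 = 16/1 = 16: (m_11, d_11) = (m_1, d_1) = (10, 16), so from here the quotients repeat a_1, ..., a_10; the period length is 10.
So sqrt(116) = [10; (1, 3, 2, 1, 4, 1, 2, 3, 1, 20)] with period length k = 10.
k is even, so the fundamental solution of x^2 - 116y^2 = 1 is (p_{k-1}, q_{k-1}) = (p_9, q_9); compute convergents through index 9.
Convergents (p_i = a_i*p_{i-1} + p_{i-2}, q_i = a_i*q_{i-1} + q_{i-2} with p_{-2}=0, p_{-1}=1, q_{-2}=1, q_{-1}=0):
  i=0: a_0=10, p_0 = 10*1 + 0 = 10, q_0 = 10*0 + 1 = 1.
  i=1: a_1=1, p_1 = 1*10 + 1 = 11, q_1 = 1*1 + 0 = 1.
  i=2: a_2=3, p_2 = 3*11 + 10 = 43, q_2 = 3*1 + 1 = 4.
  i=3: a_3=2, p_3 = 2*43 + 11 = 97, q_3 = 2*4 + 1 = 9.
  i=4: a_4=1, p_4 = 1*97 + 43 = 140, q_4 = 1*9 + 4 = 13.
  i=5: a_5=4, p_5 = 4*140 + 97 = 657, q_5 = 4*13 + 9 = 61.
  i=6: a_6=1, p_6 = 1*657 + 140 = 797, q_6 = 1*61 + 13 = 74.
  i=7: a_7=2, p_7 = 2*797 + 657 = 2251, q_7 = 2*74 + 61 = 209.
  i=8: a_8=3, p_8 = 3*2251 + 797 = 7550, q_8 = 3*209 + 74 = 701.
  i=9: a_9=1, p_9 = 1*7550 + 2251 = 9801, q_9 = 1*701 + 209 = 910.
Check: 9801^2 - 116*910^2 = 96059601 - 96059600 = 1, so (x, y) = (9801, 910) solves the equation, and by the theorem it is the least positive solution.

(x, y) = (9801, 910)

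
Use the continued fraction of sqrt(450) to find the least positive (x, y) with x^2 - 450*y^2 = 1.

(x, y) = (19601, 924)

First expand sqrt(450) as a continued fraction. With x_i = (sqrt(450) + m_i)/d_i and (m_0, d_0) = (0, 1): a_0 = floor(sqrt(450)) = 21, since 21^2 = 441 <= 450 < 484 = 22^2.
Iterate m_{i+1} = d_i*a_i - m_i, d_{i+1} = (450 - m_{i+1}^2)/d_i, a_{i+1} = floor((a_0 + m_{i+1})/d_{i+1}):
  m_1 = 1*21 - 0 = 21, d_1 = (450 - 21^2)/1 = 9/1 = 9, a_1 = floor((21 + 21)/9) = 4.
  m_2 = 9*4 - 21 = 15, d_2 = (450 - 15^2)/9 = 225/9 = 25, a_2 = floor((21 + 15)/25) = 1.
  m_3 = 25*1 - 15 = 10, d_3 = (450 - 10^2)/25 = 350/25 = 14, a_3 = floor((21 + 10)/14) = 2.
  m_4 = 14*2 - 10 = 18, d_4 = (450 - 18^2)/14 = 126/14 = 9, a_4 = floor((21 + 18)/9) = 4.
  m_5 = 9*4 - 18 = 18, d_5 = (450 - 18^2)/9 = 126/9 = 14, a_5 = floor((21 + 18)/14) = 2.
  m_6 = 14*2 - 18 = 10, d_6 = (450 - 10^2)/14 = 350/14 = 25, a_6 = floor((21 + 10)/25) = 1.
  m_7 = 25*1 - 10 = 15, d_7 = (450 - 15^2)/25 = 225/25 = 9, a_7 = floor((21 + 15)/9) = 4.
  m_8 = 9*4 - 15 = 21, d_8 = (450 - 21^2)/9 = 9/9 = 1, a_8 = floor((21 + 21)/1) = 42.
  m_9 = 1*42 - 21 = 21, d_9 = (450 - 21^2)/1 = 9/1 = 9: (m_9, d_9) = (m_1, d_1) = (21, 9), so from here the quotients repeat a_1, ..., a_8; the period length is 8.
So sqrt(450) = [21; (4, 1, 2, 4, 2, 1, 4, 42)] with period length k = 8.
k is even, so the fundamental solution of x^2 - 450y^2 = 1 is (p_{k-1}, q_{k-1}) = (p_7, q_7); compute convergents through index 7.
Convergents (p_i = a_i*p_{i-1} + p_{i-2}, q_i = a_i*q_{i-1} + q_{i-2} with p_{-2}=0, p_{-1}=1, q_{-2}=1, q_{-1}=0):
  i=0: a_0=21, p_0 = 21*1 + 0 = 21, q_0 = 21*0 + 1 = 1.
  i=1: a_1=4, p_1 = 4*21 + 1 = 85, q_1 = 4*1 + 0 = 4.
  i=2: a_2=1, p_2 = 1*85 + 21 = 106, q_2 = 1*4 + 1 = 5.
  i=3: a_3=2, p_3 = 2*106 + 85 = 297, q_3 = 2*5 + 4 = 14.
  i=4: a_4=4, p_4 = 4*297 + 106 = 1294, q_4 = 4*14 + 5 = 61.
  i=5: a_5=2, p_5 = 2*1294 + 297 = 2885, q_5 = 2*61 + 14 = 136.
  i=6: a_6=1, p_6 = 1*2885 + 1294 = 4179, q_6 = 1*136 + 61 = 197.
  i=7: a_7=4, p_7 = 4*4179 + 2885 = 19601, q_7 = 4*197 + 136 = 924.
Check: 19601^2 - 450*924^2 = 384199201 - 384199200 = 1, so (x, y) = (19601, 924) solves the equation, and by the theorem it is the least positive solution.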